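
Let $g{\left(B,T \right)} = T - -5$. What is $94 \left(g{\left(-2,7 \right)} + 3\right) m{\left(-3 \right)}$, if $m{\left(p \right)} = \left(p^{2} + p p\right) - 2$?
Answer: $22560$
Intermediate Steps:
$m{\left(p \right)} = -2 + 2 p^{2}$ ($m{\left(p \right)} = \left(p^{2} + p^{2}\right) - 2 = 2 p^{2} - 2 = -2 + 2 p^{2}$)
$g{\left(B,T \right)} = 5 + T$ ($g{\left(B,T \right)} = T + 5 = 5 + T$)
$94 \left(g{\left(-2,7 \right)} + 3\right) m{\left(-3 \right)} = 94 \left(\left(5 + 7\right) + 3\right) \left(-2 + 2 \left(-3\right)^{2}\right) = 94 \left(12 + 3\right) \left(-2 + 2 \cdot 9\right) = 94 \cdot 15 \left(-2 + 18\right) = 1410 \cdot 16 = 22560$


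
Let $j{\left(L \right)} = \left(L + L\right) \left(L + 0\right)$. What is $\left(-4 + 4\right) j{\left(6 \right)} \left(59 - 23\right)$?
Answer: $0$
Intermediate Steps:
$j{\left(L \right)} = 2 L^{2}$ ($j{\left(L \right)} = 2 L L = 2 L^{2}$)
$\left(-4 + 4\right) j{\left(6 \right)} \left(59 - 23\right) = \left(-4 + 4\right) 2 \cdot 6^{2} \left(59 - 23\right) = 0 \cdot 2 \cdot 36 \cdot 36 = 0 \cdot 72 \cdot 36 = 0 \cdot 36 = 0$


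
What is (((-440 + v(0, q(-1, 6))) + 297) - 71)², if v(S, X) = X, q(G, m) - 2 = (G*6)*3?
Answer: 52900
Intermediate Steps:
q(G, m) = 2 + 18*G (q(G, m) = 2 + (G*6)*3 = 2 + (6*G)*3 = 2 + 18*G)
(((-440 + v(0, q(-1, 6))) + 297) - 71)² = (((-440 + (2 + 18*(-1))) + 297) - 71)² = (((-440 + (2 - 18)) + 297) - 71)² = (((-440 - 16) + 297) - 71)² = ((-456 + 297) - 71)² = (-159 - 71)² = (-230)² = 52900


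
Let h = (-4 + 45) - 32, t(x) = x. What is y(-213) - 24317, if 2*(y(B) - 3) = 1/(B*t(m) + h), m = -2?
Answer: -21153179/870 ≈ -24314.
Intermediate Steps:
h = 9 (h = 41 - 32 = 9)
y(B) = 3 + 1/(2*(9 - 2*B)) (y(B) = 3 + 1/(2*(B*(-2) + 9)) = 3 + 1/(2*(-2*B + 9)) = 3 + 1/(2*(9 - 2*B)))
y(-213) - 24317 = (55 - 12*(-213))/(2*(9 - 2*(-213))) - 24317 = (55 + 2556)/(2*(9 + 426)) - 24317 = (½)*2611/435 - 24317 = (½)*(1/435)*2611 - 24317 = 2611/870 - 24317 = -21153179/870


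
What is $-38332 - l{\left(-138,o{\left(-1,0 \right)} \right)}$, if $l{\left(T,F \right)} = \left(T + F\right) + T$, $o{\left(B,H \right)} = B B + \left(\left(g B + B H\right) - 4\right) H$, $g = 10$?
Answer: $-38057$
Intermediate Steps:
$o{\left(B,H \right)} = B^{2} + H \left(-4 + 10 B + B H\right)$ ($o{\left(B,H \right)} = B B + \left(\left(10 B + B H\right) - 4\right) H = B^{2} + \left(-4 + 10 B + B H\right) H = B^{2} + H \left(-4 + 10 B + B H\right)$)
$l{\left(T,F \right)} = F + 2 T$ ($l{\left(T,F \right)} = \left(F + T\right) + T = F + 2 T$)
$-38332 - l{\left(-138,o{\left(-1,0 \right)} \right)} = -38332 - \left(\left(\left(-1\right)^{2} - 0 - 0^{2} + 10 \left(-1\right) 0\right) + 2 \left(-138\right)\right) = -38332 - \left(\left(1 + 0 - 0 + 0\right) - 276\right) = -38332 - \left(\left(1 + 0 + 0 + 0\right) - 276\right) = -38332 - \left(1 - 276\right) = -38332 - -275 = -38332 + 275 = -38057$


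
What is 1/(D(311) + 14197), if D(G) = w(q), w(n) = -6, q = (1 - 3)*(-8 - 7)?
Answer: 1/14191 ≈ 7.0467e-5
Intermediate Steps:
q = 30 (q = -2*(-15) = 30)
D(G) = -6
1/(D(311) + 14197) = 1/(-6 + 14197) = 1/14191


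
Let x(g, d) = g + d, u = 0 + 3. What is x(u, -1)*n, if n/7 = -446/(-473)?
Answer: 6244/473 ≈ 13.201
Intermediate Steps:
n = 3122/473 (n = 7*(-446/(-473)) = 7*(-446*(-1/473)) = 7*(446/473) = 3122/473 ≈ 6.6004)
u = 3
x(g, d) = d + g
x(u, -1)*n = (-1 + 3)*(3122/473) = 2*(3122/473) = 6244/473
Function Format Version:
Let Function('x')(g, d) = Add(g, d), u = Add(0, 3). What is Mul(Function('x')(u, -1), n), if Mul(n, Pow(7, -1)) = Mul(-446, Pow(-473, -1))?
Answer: Rational(6244, 473) ≈ 13.201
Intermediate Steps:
n = Rational(3122, 473) (n = Mul(7, Mul(-446, Pow(-473, -1))) = Mul(7, Mul(-446, Rational(-1, 473))) = Mul(7, Rational(446, 473)) = Rational(3122, 473) ≈ 6.6004)
u = 3
Function('x')(g, d) = Add(d, g)
Mul(Function('x')(u, -1), n) = Mul(Add(-1, 3), Rational(3122, 473)) = Mul(2, Rational(3122, 473)) = Rational(6244, 473)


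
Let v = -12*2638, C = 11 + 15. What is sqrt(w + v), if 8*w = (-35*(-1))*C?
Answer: I*sqrt(126169)/2 ≈ 177.6*I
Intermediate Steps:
C = 26
v = -31656
w = 455/4 (w = (-35*(-1)*26)/8 = (35*26)/8 = (1/8)*910 = 455/4 ≈ 113.75)
sqrt(w + v) = sqrt(455/4 - 31656) = sqrt(-126169/4) = I*sqrt(126169)/2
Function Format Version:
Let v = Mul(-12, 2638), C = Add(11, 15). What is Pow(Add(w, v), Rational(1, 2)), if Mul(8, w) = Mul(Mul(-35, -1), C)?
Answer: Mul(Rational(1, 2), I, Pow(126169, Rational(1, 2))) ≈ Mul(177.60, I)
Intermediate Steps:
C = 26
v = -31656
w = Rational(455, 4) (w = Mul(Rational(1, 8), Mul(Mul(-35, -1), 26)) = Mul(Rational(1, 8), Mul(35, 26)) = Mul(Rational(1, 8), 910) = Rational(455, 4) ≈ 113.75)
Pow(Add(w, v), Rational(1, 2)) = Pow(Add(Rational(455, 4), -31656), Rational(1, 2)) = Pow(Rational(-126169, 4), Rational(1, 2)) = Mul(Rational(1, 2), I, Pow(126169, Rational(1, 2)))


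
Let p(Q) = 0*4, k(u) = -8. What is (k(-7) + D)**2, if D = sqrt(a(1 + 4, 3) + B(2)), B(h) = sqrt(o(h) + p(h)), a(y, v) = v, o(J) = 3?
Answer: (8 - sqrt(3 + sqrt(3)))**2 ≈ 33.927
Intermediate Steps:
p(Q) = 0
B(h) = sqrt(3) (B(h) = sqrt(3 + 0) = sqrt(3))
D = sqrt(3 + sqrt(3)) ≈ 2.1753
(k(-7) + D)**2 = (-8 + sqrt(3 + sqrt(3)))**2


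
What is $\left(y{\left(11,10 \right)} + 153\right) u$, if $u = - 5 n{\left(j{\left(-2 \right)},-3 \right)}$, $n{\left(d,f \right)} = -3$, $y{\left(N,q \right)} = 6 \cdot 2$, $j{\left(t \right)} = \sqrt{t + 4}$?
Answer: $2475$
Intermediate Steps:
$j{\left(t \right)} = \sqrt{4 + t}$
$y{\left(N,q \right)} = 12$
$u = 15$ ($u = \left(-5\right) \left(-3\right) = 15$)
$\left(y{\left(11,10 \right)} + 153\right) u = \left(12 + 153\right) 15 = 165 \cdot 15 = 2475$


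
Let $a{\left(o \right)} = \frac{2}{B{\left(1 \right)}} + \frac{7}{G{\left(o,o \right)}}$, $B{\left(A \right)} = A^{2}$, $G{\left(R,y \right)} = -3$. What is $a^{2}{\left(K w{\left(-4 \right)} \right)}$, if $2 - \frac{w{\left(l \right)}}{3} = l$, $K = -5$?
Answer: $\frac{1}{9} \approx 0.11111$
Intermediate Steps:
$w{\left(l \right)} = 6 - 3 l$
$a{\left(o \right)} = - \frac{1}{3}$ ($a{\left(o \right)} = \frac{2}{1^{2}} + \frac{7}{-3} = \frac{2}{1} + 7 \left(- \frac{1}{3}\right) = 2 \cdot 1 - \frac{7}{3} = 2 - \frac{7}{3} = - \frac{1}{3}$)
$a^{2}{\left(K w{\left(-4 \right)} \right)} = \left(- \frac{1}{3}\right)^{2} = \frac{1}{9}$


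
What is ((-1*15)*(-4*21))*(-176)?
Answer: -221760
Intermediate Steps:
((-1*15)*(-4*21))*(-176) = -15*(-84)*(-176) = 1260*(-176) = -221760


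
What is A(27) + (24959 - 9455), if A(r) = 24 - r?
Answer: 15501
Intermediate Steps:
A(27) + (24959 - 9455) = (24 - 1*27) + (24959 - 9455) = (24 - 27) + 15504 = -3 + 15504 = 15501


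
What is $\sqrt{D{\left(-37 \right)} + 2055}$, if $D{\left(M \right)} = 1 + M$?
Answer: $\sqrt{2019} \approx 44.933$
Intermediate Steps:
$\sqrt{D{\left(-37 \right)} + 2055} = \sqrt{\left(1 - 37\right) + 2055} = \sqrt{-36 + 2055} = \sqrt{2019}$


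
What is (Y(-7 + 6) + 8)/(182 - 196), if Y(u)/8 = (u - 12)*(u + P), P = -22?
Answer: -1200/7 ≈ -171.43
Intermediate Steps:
Y(u) = 8*(-22 + u)*(-12 + u) (Y(u) = 8*((u - 12)*(u - 22)) = 8*((-12 + u)*(-22 + u)) = 8*((-22 + u)*(-12 + u)) = 8*(-22 + u)*(-12 + u))
(Y(-7 + 6) + 8)/(182 - 196) = ((2112 - 272*(-7 + 6) + 8*(-7 + 6)²) + 8)/(182 - 196) = ((2112 - 272*(-1) + 8*(-1)²) + 8)/(-14) = -((2112 + 272 + 8*1) + 8)/14 = -((2112 + 272 + 8) + 8)/14 = -(2392 + 8)/14 = -1/14*2400 = -1200/7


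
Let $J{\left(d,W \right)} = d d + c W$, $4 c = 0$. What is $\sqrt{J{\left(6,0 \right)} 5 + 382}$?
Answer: $\sqrt{562} \approx 23.707$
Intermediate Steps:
$c = 0$ ($c = \frac{1}{4} \cdot 0 = 0$)
$J{\left(d,W \right)} = d^{2}$ ($J{\left(d,W \right)} = d d + 0 W = d^{2} + 0 = d^{2}$)
$\sqrt{J{\left(6,0 \right)} 5 + 382} = \sqrt{6^{2} \cdot 5 + 382} = \sqrt{36 \cdot 5 + 382} = \sqrt{180 + 382} = \sqrt{562}$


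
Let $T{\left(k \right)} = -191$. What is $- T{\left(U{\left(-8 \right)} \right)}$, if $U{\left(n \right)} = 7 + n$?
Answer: $191$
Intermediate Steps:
$- T{\left(U{\left(-8 \right)} \right)} = \left(-1\right) \left(-191\right) = 191$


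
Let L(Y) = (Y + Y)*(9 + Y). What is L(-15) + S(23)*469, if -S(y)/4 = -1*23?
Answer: 43328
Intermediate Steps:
L(Y) = 2*Y*(9 + Y) (L(Y) = (2*Y)*(9 + Y) = 2*Y*(9 + Y))
S(y) = 92 (S(y) = -(-4)*23 = -4*(-23) = 92)
L(-15) + S(23)*469 = 2*(-15)*(9 - 15) + 92*469 = 2*(-15)*(-6) + 43148 = 180 + 43148 = 43328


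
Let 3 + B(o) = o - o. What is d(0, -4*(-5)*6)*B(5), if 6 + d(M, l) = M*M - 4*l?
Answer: 1458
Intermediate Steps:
B(o) = -3 (B(o) = -3 + (o - o) = -3 + 0 = -3)
d(M, l) = -6 + M² - 4*l (d(M, l) = -6 + (M*M - 4*l) = -6 + (M² - 4*l) = -6 + M² - 4*l)
d(0, -4*(-5)*6)*B(5) = (-6 + 0² - 4*(-4*(-5))*6)*(-3) = (-6 + 0 - 80*6)*(-3) = (-6 + 0 - 4*120)*(-3) = (-6 + 0 - 480)*(-3) = -486*(-3) = 1458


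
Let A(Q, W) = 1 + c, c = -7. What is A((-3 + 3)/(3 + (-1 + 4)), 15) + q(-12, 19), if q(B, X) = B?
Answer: -18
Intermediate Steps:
A(Q, W) = -6 (A(Q, W) = 1 - 7 = -6)
A((-3 + 3)/(3 + (-1 + 4)), 15) + q(-12, 19) = -6 - 12 = -18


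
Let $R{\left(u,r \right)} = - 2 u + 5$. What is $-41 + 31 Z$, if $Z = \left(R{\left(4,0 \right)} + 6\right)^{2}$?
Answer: $238$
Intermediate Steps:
$R{\left(u,r \right)} = 5 - 2 u$
$Z = 9$ ($Z = \left(\left(5 - 8\right) + 6\right)^{2} = \left(-3 + 6\right)^{2} = 3^{2} = 9$)
$-41 + 31 Z = -41 + 31 \cdot 9 = -41 + 279 = 238$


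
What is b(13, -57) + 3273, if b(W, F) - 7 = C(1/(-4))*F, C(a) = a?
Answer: 13177/4 ≈ 3294.3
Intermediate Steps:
b(W, F) = 7 - F/4 (b(W, F) = 7 + F/(-4) = 7 - F/4)
b(13, -57) + 3273 = (7 - ¼*(-57)) + 3273 = (7 + 57/4) + 3273 = 85/4 + 3273 = 13177/4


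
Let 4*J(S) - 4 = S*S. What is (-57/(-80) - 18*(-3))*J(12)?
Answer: 161949/80 ≈ 2024.4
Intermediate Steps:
J(S) = 1 + S**2/4 (J(S) = 1 + (S*S)/4 = 1 + S**2/4)
(-57/(-80) - 18*(-3))*J(12) = (-57/(-80) - 18*(-3))*(1 + (1/4)*12**2) = (-57*(-1/80) + 54)*(1 + (1/4)*144) = (57/80 + 54)*(1 + 36) = (4377/80)*37 = 161949/80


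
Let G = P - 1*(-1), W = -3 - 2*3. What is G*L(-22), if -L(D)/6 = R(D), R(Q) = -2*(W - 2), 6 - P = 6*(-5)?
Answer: -4884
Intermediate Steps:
P = 36 (P = 6 - 6*(-5) = 6 - 1*(-30) = 6 + 30 = 36)
W = -9 (W = -3 - 6 = -9)
G = 37 (G = 36 - 1*(-1) = 36 + 1 = 37)
R(Q) = 22 (R(Q) = -2*(-9 - 2) = -2*(-11) = 22)
L(D) = -132 (L(D) = -6*22 = -132)
G*L(-22) = 37*(-132) = -4884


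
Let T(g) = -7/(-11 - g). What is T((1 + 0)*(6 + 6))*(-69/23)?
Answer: -21/23 ≈ -0.91304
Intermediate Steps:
T((1 + 0)*(6 + 6))*(-69/23) = (7/(11 + (1 + 0)*(6 + 6)))*(-69/23) = (7/(11 + 1*12))*(-69*1/23) = (7/(11 + 12))*(-3) = (7/23)*(-3) = -21/23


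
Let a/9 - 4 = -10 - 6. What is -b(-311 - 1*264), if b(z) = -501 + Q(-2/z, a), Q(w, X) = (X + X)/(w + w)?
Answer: 31551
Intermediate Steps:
a = -108 (a = 36 + 9*(-10 - 6) = 36 + 9*(-16) = 36 - 144 = -108)
Q(w, X) = X/w (Q(w, X) = (2*X)/((2*w)) = (2*X)*(1/(2*w)) = X/w)
b(z) = -501 + 54*z (b(z) = -501 - 108*(-z/2) = -501 - (-54)*z = -501 + 54*z)
-b(-311 - 1*264) = -(-501 + 54*(-311 - 1*264)) = -(-501 + 54*(-311 - 264)) = -(-501 + 54*(-575)) = -(-501 - 31050) = -1*(-31551) = 31551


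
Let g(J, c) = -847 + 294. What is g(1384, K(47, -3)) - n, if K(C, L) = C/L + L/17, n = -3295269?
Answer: 3294716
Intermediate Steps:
K(C, L) = L/17 + C/L (K(C, L) = C/L + L*(1/17) = C/L + L/17 = L/17 + C/L)
g(J, c) = -553
g(1384, K(47, -3)) - n = -553 - 1*(-3295269) = -553 + 3295269 = 3294716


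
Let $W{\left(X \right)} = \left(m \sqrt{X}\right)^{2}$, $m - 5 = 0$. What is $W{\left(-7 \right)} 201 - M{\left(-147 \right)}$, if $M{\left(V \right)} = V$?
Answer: $-35028$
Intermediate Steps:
$m = 5$ ($m = 5 + 0 = 5$)
$W{\left(X \right)} = 25 X$ ($W{\left(X \right)} = \left(5 \sqrt{X}\right)^{2} = 25 X$)
$W{\left(-7 \right)} 201 - M{\left(-147 \right)} = 25 \left(-7\right) 201 - -147 = \left(-175\right) 201 + 147 = -35175 + 147 = -35028$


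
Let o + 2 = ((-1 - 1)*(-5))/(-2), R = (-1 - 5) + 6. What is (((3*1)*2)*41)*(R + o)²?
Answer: 12054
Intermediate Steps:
R = 0 (R = -6 + 6 = 0)
o = -7 (o = -2 + ((-1 - 1)*(-5))/(-2) = -2 - 2*(-5)*(-½) = -2 + 10*(-½) = -2 - 5 = -7)
(((3*1)*2)*41)*(R + o)² = (((3*1)*2)*41)*(0 - 7)² = ((3*2)*41)*(-7)² = (6*41)*49 = 246*49 = 12054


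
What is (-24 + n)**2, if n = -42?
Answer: 4356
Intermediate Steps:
(-24 + n)**2 = (-24 - 42)**2 = (-66)**2 = 4356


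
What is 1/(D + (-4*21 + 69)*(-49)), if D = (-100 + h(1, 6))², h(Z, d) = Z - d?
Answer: 1/11760 ≈ 8.5034e-5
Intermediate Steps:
D = 11025 (D = (-100 + (1 - 1*6))² = (-100 + (1 - 6))² = (-100 - 5)² = (-105)² = 11025)
1/(D + (-4*21 + 69)*(-49)) = 1/(11025 + (-4*21 + 69)*(-49)) = 1/(11025 + (-84 + 69)*(-49)) = 1/(11025 - 15*(-49)) = 1/(11025 + 735) = 1/11760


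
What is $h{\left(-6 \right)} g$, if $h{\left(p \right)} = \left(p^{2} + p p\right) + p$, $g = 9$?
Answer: $594$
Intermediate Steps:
$h{\left(p \right)} = p + 2 p^{2}$ ($h{\left(p \right)} = \left(p^{2} + p^{2}\right) + p = 2 p^{2} + p = p + 2 p^{2}$)
$h{\left(-6 \right)} g = - 6 \left(1 + 2 \left(-6\right)\right) 9 = - 6 \left(1 - 12\right) 9 = \left(-6\right) \left(-11\right) 9 = 66 \cdot 9 = 594$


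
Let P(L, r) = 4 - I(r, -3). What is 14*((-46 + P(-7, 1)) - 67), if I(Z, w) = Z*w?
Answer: -1484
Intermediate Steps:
P(L, r) = 4 + 3*r (P(L, r) = 4 - r*(-3) = 4 - (-3)*r = 4 + 3*r)
14*((-46 + P(-7, 1)) - 67) = 14*((-46 + (4 + 3*1)) - 67) = 14*((-46 + (4 + 3)) - 67) = 14*((-46 + 7) - 67) = 14*(-39 - 67) = 14*(-106) = -1484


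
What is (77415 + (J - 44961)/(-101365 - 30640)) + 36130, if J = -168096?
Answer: 14988720782/132005 ≈ 1.1355e+5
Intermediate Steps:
(77415 + (J - 44961)/(-101365 - 30640)) + 36130 = (77415 + (-168096 - 44961)/(-101365 - 30640)) + 36130 = (77415 - 213057/(-132005)) + 36130 = (77415 - 213057*(-1/132005)) + 36130 = (77415 + 213057/132005) + 36130 = 10219380132/132005 + 36130 = 14988720782/132005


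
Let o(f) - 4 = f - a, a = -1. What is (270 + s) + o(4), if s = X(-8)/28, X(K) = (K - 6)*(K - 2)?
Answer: 284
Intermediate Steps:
X(K) = (-6 + K)*(-2 + K)
s = 5 (s = (12 + (-8)**2 - 8*(-8))/28 = (12 + 64 + 64)*(1/28) = 140*(1/28) = 5)
o(f) = 5 + f (o(f) = 4 + (f - 1*(-1)) = 4 + (f + 1) = 4 + (1 + f) = 5 + f)
(270 + s) + o(4) = (270 + 5) + (5 + 4) = 275 + 9 = 284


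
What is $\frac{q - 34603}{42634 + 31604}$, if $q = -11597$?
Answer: $- \frac{7700}{12373} \approx -0.62232$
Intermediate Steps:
$\frac{q - 34603}{42634 + 31604} = \frac{-11597 - 34603}{42634 + 31604} = - \frac{46200}{74238} = \left(-46200\right) \frac{1}{74238} = - \frac{7700}{12373}$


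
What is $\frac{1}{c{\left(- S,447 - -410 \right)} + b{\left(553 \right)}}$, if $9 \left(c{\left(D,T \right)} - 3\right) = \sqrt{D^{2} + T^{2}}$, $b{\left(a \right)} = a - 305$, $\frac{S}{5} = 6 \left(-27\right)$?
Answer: $\frac{20331}{3712532} - \frac{9 \sqrt{1390549}}{3712532} \approx 0.0026176$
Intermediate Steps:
$S = -810$ ($S = 5 \cdot 6 \left(-27\right) = 5 \left(-162\right) = -810$)
$b{\left(a \right)} = -305 + a$ ($b{\left(a \right)} = a - 305 = -305 + a$)
$c{\left(D,T \right)} = 3 + \frac{\sqrt{D^{2} + T^{2}}}{9}$
$\frac{1}{c{\left(- S,447 - -410 \right)} + b{\left(553 \right)}} = \frac{1}{\left(3 + \frac{\sqrt{\left(\left(-1\right) \left(-810\right)\right)^{2} + \left(447 - -410\right)^{2}}}{9}\right) + \left(-305 + 553\right)} = \frac{1}{\left(3 + \frac{\sqrt{810^{2} + \left(447 + 410\right)^{2}}}{9}\right) + 248} = \frac{1}{\left(3 + \frac{\sqrt{656100 + 857^{2}}}{9}\right) + 248} = \frac{1}{\left(3 + \frac{\sqrt{656100 + 734449}}{9}\right) + 248} = \frac{1}{\left(3 + \frac{\sqrt{1390549}}{9}\right) + 248} = \frac{1}{251 + \frac{\sqrt{1390549}}{9}}$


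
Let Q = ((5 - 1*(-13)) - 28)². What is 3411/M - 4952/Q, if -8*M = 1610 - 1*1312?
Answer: -525562/3725 ≈ -141.09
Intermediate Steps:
M = -149/4 (M = -(1610 - 1*1312)/8 = -(1610 - 1312)/8 = -⅛*298 = -149/4 ≈ -37.250)
Q = 100 (Q = ((5 + 13) - 28)² = (18 - 28)² = (-10)² = 100)
3411/M - 4952/Q = 3411/(-149/4) - 4952/100 = 3411*(-4/149) - 4952*1/100 = -13644/149 - 1238/25 = -525562/3725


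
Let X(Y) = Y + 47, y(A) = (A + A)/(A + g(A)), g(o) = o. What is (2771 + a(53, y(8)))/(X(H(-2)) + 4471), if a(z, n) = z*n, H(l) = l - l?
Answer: 1412/2259 ≈ 0.62506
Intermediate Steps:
H(l) = 0
y(A) = 1 (y(A) = (A + A)/(A + A) = (2*A)/((2*A)) = (2*A)*(1/(2*A)) = 1)
X(Y) = 47 + Y
a(z, n) = n*z
(2771 + a(53, y(8)))/(X(H(-2)) + 4471) = (2771 + 1*53)/((47 + 0) + 4471) = (2771 + 53)/(47 + 4471) = 2824/4518 = 2824*(1/4518) = 1412/2259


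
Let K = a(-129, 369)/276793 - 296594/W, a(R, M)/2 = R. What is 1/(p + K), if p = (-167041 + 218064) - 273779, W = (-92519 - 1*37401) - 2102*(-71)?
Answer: -2674097173/595712239932847 ≈ -4.4889e-6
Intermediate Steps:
a(R, M) = 2*R
W = 19322 (W = (-92519 - 37401) + 149242 = -129920 + 149242 = 19322)
K = -41050064059/2674097173 (K = (2*(-129))/276793 - 296594/19322 = -258*1/276793 - 296594*1/19322 = -258/276793 - 148297/9661 = -41050064059/2674097173 ≈ -15.351)
p = -222756 (p = 51023 - 273779 = -222756)
1/(p + K) = 1/(-222756 - 41050064059/2674097173) = 1/(-595712239932847/2674097173) = -2674097173/595712239932847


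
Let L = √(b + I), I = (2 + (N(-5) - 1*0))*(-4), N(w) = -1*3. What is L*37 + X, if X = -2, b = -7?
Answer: -2 + 37*I*√3 ≈ -2.0 + 64.086*I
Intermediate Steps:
N(w) = -3
I = 4 (I = (2 + (-3 - 1*0))*(-4) = (2 + (-3 + 0))*(-4) = (2 - 3)*(-4) = -1*(-4) = 4)
L = I*√3 (L = √(-7 + 4) = √(-3) = I*√3 ≈ 1.732*I)
L*37 + X = (I*√3)*37 - 2 = 37*I*√3 - 2 = -2 + 37*I*√3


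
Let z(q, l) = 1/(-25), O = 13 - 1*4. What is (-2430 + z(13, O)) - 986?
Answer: -85401/25 ≈ -3416.0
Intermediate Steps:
O = 9 (O = 13 - 4 = 9)
z(q, l) = -1/25
(-2430 + z(13, O)) - 986 = (-2430 - 1/25) - 986 = -60751/25 - 986 = -85401/25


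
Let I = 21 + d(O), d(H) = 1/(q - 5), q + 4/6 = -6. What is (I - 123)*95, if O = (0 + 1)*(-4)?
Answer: -67887/7 ≈ -9698.1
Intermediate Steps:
q = -20/3 (q = -⅔ - 6 = -20/3 ≈ -6.6667)
O = -4 (O = 1*(-4) = -4)
d(H) = -3/35 (d(H) = 1/(-20/3 - 5) = 1/(-35/3) = -3/35)
I = 732/35 (I = 21 - 3/35 = 732/35 ≈ 20.914)
(I - 123)*95 = (732/35 - 123)*95 = -3573/35*95 = -67887/7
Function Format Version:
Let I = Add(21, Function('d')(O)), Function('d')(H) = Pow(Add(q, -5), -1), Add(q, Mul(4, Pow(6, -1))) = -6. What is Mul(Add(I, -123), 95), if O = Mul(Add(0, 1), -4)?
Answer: Rational(-67887, 7) ≈ -9698.1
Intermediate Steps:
q = Rational(-20, 3) (q = Add(Rational(-2, 3), -6) = Rational(-20, 3) ≈ -6.6667)
O = -4 (O = Mul(1, -4) = -4)
Function('d')(H) = Rational(-3, 35) (Function('d')(H) = Pow(Add(Rational(-20, 3), -5), -1) = Pow(Rational(-35, 3), -1) = Rational(-3, 35))
I = Rational(732, 35) (I = Add(21, Rational(-3, 35)) = Rational(732, 35) ≈ 20.914)
Mul(Add(I, -123), 95) = Mul(Add(Rational(732, 35), -123), 95) = Mul(Rational(-3573, 35), 95) = Rational(-67887, 7)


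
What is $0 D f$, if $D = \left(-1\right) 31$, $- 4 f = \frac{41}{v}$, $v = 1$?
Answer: $0$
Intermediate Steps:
$f = - \frac{41}{4}$ ($f = - \frac{41 \cdot 1^{-1}}{4} = - \frac{41 \cdot 1}{4} = \left(- \frac{1}{4}\right) 41 = - \frac{41}{4} \approx -10.25$)
$D = -31$
$0 D f = 0 \left(-31\right) \left(- \frac{41}{4}\right) = 0 \left(- \frac{41}{4}\right) = 0$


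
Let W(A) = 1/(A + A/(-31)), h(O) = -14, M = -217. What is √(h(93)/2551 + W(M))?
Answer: 17*I*√10178490/535710 ≈ 0.10124*I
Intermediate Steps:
W(A) = 31/(30*A) (W(A) = 1/(A + A*(-1/31)) = 1/(A - A/31) = 1/(30*A/31) = 31/(30*A))
√(h(93)/2551 + W(M)) = √(-14/2551 + (31/30)/(-217)) = √(-14*1/2551 + (31/30)*(-1/217)) = √(-14/2551 - 1/210) = √(-5491/535710) = 17*I*√10178490/535710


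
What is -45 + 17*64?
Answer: 1043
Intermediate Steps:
-45 + 17*64 = -45 + 1088 = 1043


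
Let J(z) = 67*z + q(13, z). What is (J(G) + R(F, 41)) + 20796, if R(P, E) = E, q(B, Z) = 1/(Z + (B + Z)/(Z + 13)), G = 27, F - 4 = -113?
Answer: 634089/28 ≈ 22646.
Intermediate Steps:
F = -109 (F = 4 - 113 = -109)
q(B, Z) = 1/(Z + (B + Z)/(13 + Z))
J(z) = 67*z + (13 + z)/(13 + z² + 14*z)
(J(G) + R(F, 41)) + 20796 = ((1 + 67*27 + 67*27²)/(1 + 27) + 41) + 20796 = ((1 + 1809 + 67*729)/28 + 41) + 20796 = ((1 + 1809 + 48843)/28 + 41) + 20796 = ((1/28)*50653 + 41) + 20796 = (50653/28 + 41) + 20796 = 51801/28 + 20796 = 634089/28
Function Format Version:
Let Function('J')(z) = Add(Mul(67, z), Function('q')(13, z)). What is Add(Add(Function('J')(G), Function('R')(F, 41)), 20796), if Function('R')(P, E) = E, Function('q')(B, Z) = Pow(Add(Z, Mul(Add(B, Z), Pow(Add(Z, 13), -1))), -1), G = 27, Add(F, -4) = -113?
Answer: Rational(634089, 28) ≈ 22646.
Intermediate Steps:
F = -109 (F = Add(4, -113) = -109)
Function('q')(B, Z) = Pow(Add(Z, Mul(Pow(Add(13, Z), -1), Add(B, Z))), -1) (Function('q')(B, Z) = Pow(Add(Z, Mul(Add(B, Z), Pow(Add(13, Z), -1))), -1) = Pow(Add(Z, Mul(Pow(Add(13, Z), -1), Add(B, Z))), -1))
Function('J')(z) = Add(Mul(67, z), Mul(Pow(Add(13, Pow(z, 2), Mul(14, z)), -1), Add(13, z)))
Add(Add(Function('J')(G), Function('R')(F, 41)), 20796) = Add(Add(Mul(Pow(Add(1, 27), -1), Add(1, Mul(67, 27), Mul(67, Pow(27, 2)))), 41), 20796) = Add(Add(Mul(Pow(28, -1), Add(1, 1809, Mul(67, 729))), 41), 20796) = Add(Add(Mul(Rational(1, 28), Add(1, 1809, 48843)), 41), 20796) = Add(Add(Mul(Rational(1, 28), 50653), 41), 20796) = Add(Add(Rational(50653, 28), 41), 20796) = Add(Rational(51801, 28), 20796) = Rational(634089, 28)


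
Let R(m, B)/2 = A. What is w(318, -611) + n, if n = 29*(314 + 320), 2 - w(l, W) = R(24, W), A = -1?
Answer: 18390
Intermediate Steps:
R(m, B) = -2 (R(m, B) = 2*(-1) = -2)
w(l, W) = 4 (w(l, W) = 2 - 1*(-2) = 2 + 2 = 4)
n = 18386 (n = 29*634 = 18386)
w(318, -611) + n = 4 + 18386 = 18390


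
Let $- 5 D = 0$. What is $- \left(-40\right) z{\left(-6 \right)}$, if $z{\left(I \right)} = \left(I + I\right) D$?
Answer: $0$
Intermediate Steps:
$D = 0$ ($D = \left(- \frac{1}{5}\right) 0 = 0$)
$z{\left(I \right)} = 0$ ($z{\left(I \right)} = \left(I + I\right) 0 = 2 I 0 = 0$)
$- \left(-40\right) z{\left(-6 \right)} = - \left(-40\right) 0 = \left(-1\right) 0 = 0$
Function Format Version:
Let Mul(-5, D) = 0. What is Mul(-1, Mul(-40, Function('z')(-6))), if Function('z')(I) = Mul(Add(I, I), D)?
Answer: 0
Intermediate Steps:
D = 0 (D = Mul(Rational(-1, 5), 0) = 0)
Function('z')(I) = 0 (Function('z')(I) = Mul(Add(I, I), 0) = Mul(Mul(2, I), 0) = 0)
Mul(-1, Mul(-40, Function('z')(-6))) = Mul(-1, Mul(-40, 0)) = Mul(-1, 0) = 0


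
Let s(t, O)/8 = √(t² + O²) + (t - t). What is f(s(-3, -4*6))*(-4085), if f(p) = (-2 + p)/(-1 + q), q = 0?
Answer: -8170 + 98040*√65 ≈ 7.8225e+5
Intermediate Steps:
s(t, O) = 8*√(O² + t²) (s(t, O) = 8*(√(t² + O²) + (t - t)) = 8*(√(O² + t²) + 0) = 8*√(O² + t²))
f(p) = 2 - p (f(p) = (-2 + p)/(-1 + 0) = (-2 + p)/(-1) = (-2 + p)*(-1) = 2 - p)
f(s(-3, -4*6))*(-4085) = (2 - 8*√((-4*6)² + (-3)²))*(-4085) = (2 - 8*√((-24)² + 9))*(-4085) = (2 - 8*√(576 + 9))*(-4085) = (2 - 8*√585)*(-4085) = (2 - 8*3*√65)*(-4085) = (2 - 24*√65)*(-4085) = -8170 + 98040*√65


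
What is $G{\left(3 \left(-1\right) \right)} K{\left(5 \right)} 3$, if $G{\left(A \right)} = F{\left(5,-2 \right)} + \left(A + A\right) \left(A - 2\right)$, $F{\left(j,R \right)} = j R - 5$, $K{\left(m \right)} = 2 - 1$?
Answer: $45$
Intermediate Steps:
$K{\left(m \right)} = 1$
$F{\left(j,R \right)} = -5 + R j$ ($F{\left(j,R \right)} = R j - 5 = -5 + R j$)
$G{\left(A \right)} = -15 + 2 A \left(-2 + A\right)$ ($G{\left(A \right)} = \left(-5 - 10\right) + \left(A + A\right) \left(A - 2\right) = \left(-5 - 10\right) + 2 A \left(-2 + A\right) = -15 + 2 A \left(-2 + A\right)$)
$G{\left(3 \left(-1\right) \right)} K{\left(5 \right)} 3 = \left(-15 - 4 \cdot 3 \left(-1\right) + 2 \left(3 \left(-1\right)\right)^{2}\right) 1 \cdot 3 = \left(-15 - -12 + 2 \left(-3\right)^{2}\right) 1 \cdot 3 = \left(-15 + 12 + 2 \cdot 9\right) 1 \cdot 3 = \left(-15 + 12 + 18\right) 1 \cdot 3 = 15 \cdot 1 \cdot 3 = 15 \cdot 3 = 45$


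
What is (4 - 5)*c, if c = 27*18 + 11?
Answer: -497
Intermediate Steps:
c = 497 (c = 486 + 11 = 497)
(4 - 5)*c = (4 - 5)*497 = -1*497 = -497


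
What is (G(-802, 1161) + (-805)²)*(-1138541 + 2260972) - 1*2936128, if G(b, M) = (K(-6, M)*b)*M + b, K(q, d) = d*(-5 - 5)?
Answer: 12134571954150005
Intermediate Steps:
K(q, d) = -10*d (K(q, d) = d*(-10) = -10*d)
G(b, M) = b - 10*b*M² (G(b, M) = ((-10*M)*b)*M + b = (-10*M*b)*M + b = -10*b*M² + b = b - 10*b*M²)
(G(-802, 1161) + (-805)²)*(-1138541 + 2260972) - 1*2936128 = (-802*(1 - 10*1161²) + (-805)²)*(-1138541 + 2260972) - 1*2936128 = (-802*(1 - 10*1347921) + 648025)*1122431 - 2936128 = (-802*(1 - 13479210) + 648025)*1122431 - 2936128 = (-802*(-13479209) + 648025)*1122431 - 2936128 = (10810325618 + 648025)*1122431 - 2936128 = 10810973643*1122431 - 2936128 = 12134571957086133 - 2936128 = 12134571954150005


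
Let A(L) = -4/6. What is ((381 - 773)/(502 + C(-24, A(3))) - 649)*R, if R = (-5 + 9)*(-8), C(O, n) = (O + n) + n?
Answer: 14867936/715 ≈ 20794.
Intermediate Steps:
A(L) = -2/3 (A(L) = -4*1/6 = -2/3)
C(O, n) = O + 2*n
R = -32 (R = 4*(-8) = -32)
((381 - 773)/(502 + C(-24, A(3))) - 649)*R = ((381 - 773)/(502 + (-24 + 2*(-2/3))) - 649)*(-32) = (-392/(502 + (-24 - 4/3)) - 649)*(-32) = (-392/(502 - 76/3) - 649)*(-32) = (-392/1430/3 - 649)*(-32) = (-392*3/1430 - 649)*(-32) = (-588/715 - 649)*(-32) = -464623/715*(-32) = 14867936/715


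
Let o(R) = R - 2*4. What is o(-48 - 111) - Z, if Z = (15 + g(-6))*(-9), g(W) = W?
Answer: -86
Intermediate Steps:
Z = -81 (Z = (15 - 6)*(-9) = 9*(-9) = -81)
o(R) = -8 + R (o(R) = R - 8 = -8 + R)
o(-48 - 111) - Z = (-8 + (-48 - 111)) - 1*(-81) = (-8 - 159) + 81 = -167 + 81 = -86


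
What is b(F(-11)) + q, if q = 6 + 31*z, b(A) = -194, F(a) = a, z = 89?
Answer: 2571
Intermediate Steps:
q = 2765 (q = 6 + 31*89 = 6 + 2759 = 2765)
b(F(-11)) + q = -194 + 2765 = 2571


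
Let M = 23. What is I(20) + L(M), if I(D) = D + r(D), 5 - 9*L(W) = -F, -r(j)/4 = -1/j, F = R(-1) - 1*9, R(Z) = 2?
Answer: 899/45 ≈ 19.978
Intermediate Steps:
F = -7 (F = 2 - 1*9 = 2 - 9 = -7)
r(j) = 4/j (r(j) = -(-4)/j = 4/j)
L(W) = -2/9 (L(W) = 5/9 - (-1)*(-7)/9 = 5/9 - 1/9*7 = 5/9 - 7/9 = -2/9)
I(D) = D + 4/D
I(20) + L(M) = (20 + 4/20) - 2/9 = (20 + 4*(1/20)) - 2/9 = (20 + 1/5) - 2/9 = 101/5 - 2/9 = 899/45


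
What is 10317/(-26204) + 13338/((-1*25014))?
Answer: -101263065/109244476 ≈ -0.92694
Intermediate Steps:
10317/(-26204) + 13338/((-1*25014)) = 10317*(-1/26204) + 13338/(-25014) = -10317/26204 + 13338*(-1/25014) = -10317/26204 - 2223/4169 = -101263065/109244476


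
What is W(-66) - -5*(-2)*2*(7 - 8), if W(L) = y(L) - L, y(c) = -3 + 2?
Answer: 85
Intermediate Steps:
y(c) = -1
W(L) = -1 - L
W(-66) - -5*(-2)*2*(7 - 8) = (-1 - 1*(-66)) - -5*(-2)*2*(7 - 8) = (-1 + 66) - 10*2*(-1) = 65 - 20*(-1) = 65 - 1*(-20) = 65 + 20 = 85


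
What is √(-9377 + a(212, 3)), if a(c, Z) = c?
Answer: I*√9165 ≈ 95.734*I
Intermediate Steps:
√(-9377 + a(212, 3)) = √(-9377 + 212) = √(-9165) = I*√9165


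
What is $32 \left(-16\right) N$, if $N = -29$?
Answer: $14848$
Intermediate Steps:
$32 \left(-16\right) N = 32 \left(-16\right) \left(-29\right) = \left(-512\right) \left(-29\right) = 14848$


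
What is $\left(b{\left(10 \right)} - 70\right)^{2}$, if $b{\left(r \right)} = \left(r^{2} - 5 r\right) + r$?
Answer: $100$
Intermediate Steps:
$b{\left(r \right)} = r^{2} - 4 r$
$\left(b{\left(10 \right)} - 70\right)^{2} = \left(10 \left(-4 + 10\right) - 70\right)^{2} = \left(10 \cdot 6 - 70\right)^{2} = \left(60 - 70\right)^{2} = \left(-10\right)^{2} = 100$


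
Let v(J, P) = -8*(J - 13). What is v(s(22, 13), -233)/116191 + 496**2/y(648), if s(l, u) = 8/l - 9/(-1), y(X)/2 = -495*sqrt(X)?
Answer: 320/1278101 - 30752*sqrt(2)/4455 ≈ -9.7618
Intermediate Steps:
y(X) = -990*sqrt(X) (y(X) = 2*(-495*sqrt(X)) = -990*sqrt(X))
s(l, u) = 9 + 8/l (s(l, u) = 8/l - 9*(-1) = 8/l + 9 = 9 + 8/l)
v(J, P) = 104 - 8*J (v(J, P) = -8*(-13 + J) = 104 - 8*J)
v(s(22, 13), -233)/116191 + 496**2/y(648) = (104 - 8*(9 + 8/22))/116191 + 496**2/((-17820*sqrt(2))) = (104 - 8*(9 + 8*(1/22)))*(1/116191) + 246016/((-17820*sqrt(2))) = (104 - 8*(9 + 4/11))*(1/116191) + 246016/((-17820*sqrt(2))) = (104 - 8*103/11)*(1/116191) + 246016*(-sqrt(2)/35640) = (104 - 824/11)*(1/116191) - 30752*sqrt(2)/4455 = (320/11)*(1/116191) - 30752*sqrt(2)/4455 = 320/1278101 - 30752*sqrt(2)/4455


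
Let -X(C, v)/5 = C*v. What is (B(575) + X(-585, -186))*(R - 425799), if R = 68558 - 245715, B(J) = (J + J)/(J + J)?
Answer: 328037608844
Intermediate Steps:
B(J) = 1 (B(J) = (2*J)/((2*J)) = (2*J)*(1/(2*J)) = 1)
R = -177157
X(C, v) = -5*C*v
(B(575) + X(-585, -186))*(R - 425799) = (1 - 5*(-585)*(-186))*(-177157 - 425799) = (1 - 544050)*(-602956) = -544049*(-602956) = 328037608844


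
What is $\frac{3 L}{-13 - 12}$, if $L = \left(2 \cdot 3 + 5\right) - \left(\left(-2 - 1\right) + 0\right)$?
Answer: $- \frac{42}{25} \approx -1.68$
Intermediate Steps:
$L = 14$ ($L = \left(6 + 5\right) - \left(\left(-2 + \left(-5 + 4\right)\right) + 0\right) = 11 - \left(\left(-2 - 1\right) + 0\right) = 11 - \left(-3 + 0\right) = 11 - -3 = 11 + 3 = 14$)
$\frac{3 L}{-13 - 12} = \frac{3 \cdot 14}{-13 - 12} = \frac{42}{-25} = 42 \left(- \frac{1}{25}\right) = - \frac{42}{25}$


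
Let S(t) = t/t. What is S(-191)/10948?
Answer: 1/10948 ≈ 9.1341e-5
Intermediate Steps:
S(t) = 1
S(-191)/10948 = 1/10948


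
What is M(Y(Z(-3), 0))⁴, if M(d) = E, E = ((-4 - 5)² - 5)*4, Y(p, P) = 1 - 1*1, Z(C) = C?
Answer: 8540717056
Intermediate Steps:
Y(p, P) = 0 (Y(p, P) = 1 - 1 = 0)
E = 304 (E = ((-9)² - 5)*4 = (81 - 5)*4 = 76*4 = 304)
M(d) = 304
M(Y(Z(-3), 0))⁴ = 304⁴ = 8540717056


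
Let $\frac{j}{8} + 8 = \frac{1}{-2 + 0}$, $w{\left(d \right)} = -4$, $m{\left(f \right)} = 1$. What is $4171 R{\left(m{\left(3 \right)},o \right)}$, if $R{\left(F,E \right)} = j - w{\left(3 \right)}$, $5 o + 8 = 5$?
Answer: $-266944$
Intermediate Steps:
$o = - \frac{3}{5}$ ($o = - \frac{8}{5} + \frac{1}{5} \cdot 5 = - \frac{8}{5} + 1 = - \frac{3}{5} \approx -0.6$)
$j = -68$ ($j = -64 + \frac{8}{-2 + 0} = -64 + \frac{8}{-2} = -64 + 8 \left(- \frac{1}{2}\right) = -64 - 4 = -68$)
$R{\left(F,E \right)} = -64$ ($R{\left(F,E \right)} = -68 - -4 = -68 + 4 = -64$)
$4171 R{\left(m{\left(3 \right)},o \right)} = 4171 \left(-64\right) = -266944$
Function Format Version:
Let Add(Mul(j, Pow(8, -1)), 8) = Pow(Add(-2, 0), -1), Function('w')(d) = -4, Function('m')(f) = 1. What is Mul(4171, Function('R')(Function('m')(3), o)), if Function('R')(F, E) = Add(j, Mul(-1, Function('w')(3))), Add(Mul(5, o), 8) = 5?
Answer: -266944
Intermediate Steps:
o = Rational(-3, 5) (o = Add(Rational(-8, 5), Mul(Rational(1, 5), 5)) = Add(Rational(-8, 5), 1) = Rational(-3, 5) ≈ -0.60000)
j = -68 (j = Add(-64, Mul(8, Pow(Add(-2, 0), -1))) = Add(-64, Mul(8, Pow(-2, -1))) = Add(-64, Mul(8, Rational(-1, 2))) = Add(-64, -4) = -68)
Function('R')(F, E) = -64 (Function('R')(F, E) = Add(-68, Mul(-1, -4)) = Add(-68, 4) = -64)
Mul(4171, Function('R')(Function('m')(3), o)) = Mul(4171, -64) = -266944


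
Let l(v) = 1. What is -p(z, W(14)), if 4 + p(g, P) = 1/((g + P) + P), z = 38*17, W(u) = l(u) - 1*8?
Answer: 2527/632 ≈ 3.9984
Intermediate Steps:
W(u) = -7 (W(u) = 1 - 1*8 = 1 - 8 = -7)
z = 646
p(g, P) = -4 + 1/(g + 2*P) (p(g, P) = -4 + 1/((g + P) + P) = -4 + 1/((P + g) + P) = -4 + 1/(g + 2*P))
-p(z, W(14)) = -(1 - 8*(-7) - 4*646)/(646 + 2*(-7)) = -(1 + 56 - 2584)/(646 - 14) = -(-2527)/632 = -1*(-2527/632) = 2527/632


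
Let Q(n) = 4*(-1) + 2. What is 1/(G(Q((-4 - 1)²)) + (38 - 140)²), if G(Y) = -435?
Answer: 1/9969 ≈ 0.00010031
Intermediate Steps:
Q(n) = -2 (Q(n) = -4 + 2 = -2)
1/(G(Q((-4 - 1)²)) + (38 - 140)²) = 1/(-435 + (38 - 140)²) = 1/(-435 + (-102)²) = 1/(-435 + 10404) = 1/9969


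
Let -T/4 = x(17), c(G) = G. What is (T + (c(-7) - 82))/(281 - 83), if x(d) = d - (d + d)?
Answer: -7/66 ≈ -0.10606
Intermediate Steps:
x(d) = -d (x(d) = d - 2*d = -d)
T = 68 (T = -(-4)*17 = -4*(-17) = 68)
(T + (c(-7) - 82))/(281 - 83) = (68 + (-7 - 82))/(281 - 83) = (68 - 89)/198 = (1/198)*(-21) = -7/66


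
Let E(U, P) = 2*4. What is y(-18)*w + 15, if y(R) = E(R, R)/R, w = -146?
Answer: 719/9 ≈ 79.889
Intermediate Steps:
E(U, P) = 8
y(R) = 8/R
y(-18)*w + 15 = (8/(-18))*(-146) + 15 = (8*(-1/18))*(-146) + 15 = -4/9*(-146) + 15 = 584/9 + 15 = 719/9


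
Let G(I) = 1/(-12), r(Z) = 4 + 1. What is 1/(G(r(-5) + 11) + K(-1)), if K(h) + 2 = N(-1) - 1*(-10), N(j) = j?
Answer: 12/83 ≈ 0.14458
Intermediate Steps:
r(Z) = 5
G(I) = -1/12
K(h) = 7 (K(h) = -2 + (-1 - 1*(-10)) = -2 + (-1 + 10) = -2 + 9 = 7)
1/(G(r(-5) + 11) + K(-1)) = 1/(-1/12 + 7) = 1/(83/12) = 12/83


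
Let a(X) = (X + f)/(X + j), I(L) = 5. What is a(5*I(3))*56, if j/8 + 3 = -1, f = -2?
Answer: -184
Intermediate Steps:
j = -32 (j = -24 + 8*(-1) = -24 - 8 = -32)
a(X) = (-2 + X)/(-32 + X) (a(X) = (X - 2)/(X - 32) = (-2 + X)/(-32 + X))
a(5*I(3))*56 = ((-2 + 5*5)/(-32 + 5*5))*56 = ((-2 + 25)/(-32 + 25))*56 = (23/(-7))*56 = -⅐*23*56 = -23/7*56 = -184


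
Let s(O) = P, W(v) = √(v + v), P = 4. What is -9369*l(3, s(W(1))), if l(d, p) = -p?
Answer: 37476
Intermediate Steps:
W(v) = √2*√v (W(v) = √(2*v) = √2*√v)
s(O) = 4
-9369*l(3, s(W(1))) = -(-9369)*4 = -9369*(-4) = 37476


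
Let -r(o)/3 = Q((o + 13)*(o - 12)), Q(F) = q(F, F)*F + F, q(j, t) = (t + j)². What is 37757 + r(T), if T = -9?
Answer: 7150457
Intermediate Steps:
q(j, t) = (j + t)²
Q(F) = F + 4*F³ (Q(F) = (F + F)²*F + F = (2*F)²*F + F = (4*F²)*F + F = 4*F³ + F = F + 4*F³)
r(o) = -12*(-12 + o)³*(13 + o)³ - 3*(-12 + o)*(13 + o) (r(o) = -3*((o + 13)*(o - 12) + 4*((o + 13)*(o - 12))³) = -3*((13 + o)*(-12 + o) + 4*((13 + o)*(-12 + o))³) = -3*((-12 + o)*(13 + o) + 4*((-12 + o)*(13 + o))³) = -3*((-12 + o)*(13 + o) + 4*((-12 + o)³*(13 + o)³)) = -3*((-12 + o)*(13 + o) + 4*(-12 + o)³*(13 + o)³) = -12*(-12 + o)³*(13 + o)³ - 3*(-12 + o)*(13 + o))
37757 + r(T) = 37757 - 3*(1 + 4*(-156 - 9 + (-9)²)²)*(-156 - 9 + (-9)²) = 37757 - 3*(1 + 4*(-156 - 9 + 81)²)*(-156 - 9 + 81) = 37757 - 3*(1 + 4*(-84)²)*(-84) = 37757 - 3*(1 + 4*7056)*(-84) = 37757 - 3*(1 + 28224)*(-84) = 37757 - 3*28225*(-84) = 37757 + 7112700 = 7150457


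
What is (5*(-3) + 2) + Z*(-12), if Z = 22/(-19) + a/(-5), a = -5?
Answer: -211/19 ≈ -11.105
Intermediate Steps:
Z = -3/19 (Z = 22/(-19) - 5/(-5) = 22*(-1/19) - 5*(-⅕) = -22/19 + 1 = -3/19 ≈ -0.15789)
(5*(-3) + 2) + Z*(-12) = (5*(-3) + 2) - 3/19*(-12) = (-15 + 2) + 36/19 = -13 + 36/19 = -211/19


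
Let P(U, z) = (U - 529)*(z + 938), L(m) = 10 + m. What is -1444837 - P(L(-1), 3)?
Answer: -955517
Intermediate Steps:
P(U, z) = (-529 + U)*(938 + z)
-1444837 - P(L(-1), 3) = -1444837 - (-496202 - 529*3 + 938*(10 - 1) + (10 - 1)*3) = -1444837 - (-496202 - 1587 + 938*9 + 9*3) = -1444837 - (-496202 - 1587 + 8442 + 27) = -1444837 - 1*(-489320) = -1444837 + 489320 = -955517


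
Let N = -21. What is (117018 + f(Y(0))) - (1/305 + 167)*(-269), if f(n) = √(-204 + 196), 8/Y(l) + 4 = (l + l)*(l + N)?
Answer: 49392274/305 + 2*I*√2 ≈ 1.6194e+5 + 2.8284*I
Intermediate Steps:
Y(l) = 8/(-4 + 2*l*(-21 + l)) (Y(l) = 8/(-4 + (l + l)*(l - 21)) = 8/(-4 + (2*l)*(-21 + l)) = 8/(-4 + 2*l*(-21 + l)))
f(n) = 2*I*√2 (f(n) = √(-8) = 2*I*√2)
(117018 + f(Y(0))) - (1/305 + 167)*(-269) = (117018 + 2*I*√2) - (1/305 + 167)*(-269) = (117018 + 2*I*√2) - 50936*(-269)/305 = (117018 + 2*I*√2) - 1*(-13701784/305) = (117018 + 2*I*√2) + 13701784/305 = 49392274/305 + 2*I*√2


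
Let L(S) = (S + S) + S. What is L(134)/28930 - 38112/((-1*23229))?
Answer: 185319703/112002495 ≈ 1.6546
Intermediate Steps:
L(S) = 3*S (L(S) = 2*S + S = 3*S)
L(134)/28930 - 38112/((-1*23229)) = (3*134)/28930 - 38112/((-1*23229)) = 402*(1/28930) - 38112/(-23229) = 201/14465 - 38112*(-1/23229) = 201/14465 + 12704/7743 = 185319703/112002495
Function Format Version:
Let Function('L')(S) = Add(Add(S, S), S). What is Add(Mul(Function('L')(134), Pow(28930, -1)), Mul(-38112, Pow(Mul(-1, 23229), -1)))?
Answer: Rational(185319703, 112002495) ≈ 1.6546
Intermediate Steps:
Function('L')(S) = Mul(3, S) (Function('L')(S) = Add(Mul(2, S), S) = Mul(3, S))
Add(Mul(Function('L')(134), Pow(28930, -1)), Mul(-38112, Pow(Mul(-1, 23229), -1))) = Add(Mul(Mul(3, 134), Pow(28930, -1)), Mul(-38112, Pow(Mul(-1, 23229), -1))) = Add(Mul(402, Rational(1, 28930)), Mul(-38112, Pow(-23229, -1))) = Add(Rational(201, 14465), Mul(-38112, Rational(-1, 23229))) = Add(Rational(201, 14465), Rational(12704, 7743)) = Rational(185319703, 112002495)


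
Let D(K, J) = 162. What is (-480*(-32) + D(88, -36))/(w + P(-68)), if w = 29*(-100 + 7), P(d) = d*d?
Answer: 15522/1927 ≈ 8.0550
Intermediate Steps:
P(d) = d²
w = -2697 (w = 29*(-93) = -2697)
(-480*(-32) + D(88, -36))/(w + P(-68)) = (-480*(-32) + 162)/(-2697 + (-68)²) = (15360 + 162)/(-2697 + 4624) = 15522/1927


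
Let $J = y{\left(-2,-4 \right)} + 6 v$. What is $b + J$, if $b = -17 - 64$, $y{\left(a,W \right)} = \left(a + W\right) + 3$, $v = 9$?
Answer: $-30$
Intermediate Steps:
$y{\left(a,W \right)} = 3 + W + a$ ($y{\left(a,W \right)} = \left(W + a\right) + 3 = 3 + W + a$)
$b = -81$ ($b = -17 - 64 = -81$)
$J = 51$ ($J = \left(3 - 4 - 2\right) + 6 \cdot 9 = -3 + 54 = 51$)
$b + J = -81 + 51 = -30$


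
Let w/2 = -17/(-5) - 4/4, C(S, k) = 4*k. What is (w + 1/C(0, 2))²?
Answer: 38809/1600 ≈ 24.256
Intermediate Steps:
w = 24/5 (w = 2*(-17/(-5) - 4/4) = 2*(-17*(-⅕) - 4*¼) = 2*(17/5 - 1) = 2*(12/5) = 24/5 ≈ 4.8000)
(w + 1/C(0, 2))² = (24/5 + 1/(4*2))² = (24/5 + 1/8)² = (24/5 + ⅛)² = (197/40)² = 38809/1600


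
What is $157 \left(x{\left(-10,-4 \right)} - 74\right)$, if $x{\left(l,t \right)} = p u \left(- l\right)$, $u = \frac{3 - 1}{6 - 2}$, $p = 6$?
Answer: $-6908$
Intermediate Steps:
$u = \frac{1}{2}$ ($u = \frac{2}{4} = 2 \cdot \frac{1}{4} = \frac{1}{2} \approx 0.5$)
$x{\left(l,t \right)} = - 3 l$ ($x{\left(l,t \right)} = 6 \cdot \frac{1}{2} \left(- l\right) = 3 \left(- l\right) = - 3 l$)
$157 \left(x{\left(-10,-4 \right)} - 74\right) = 157 \left(\left(-3\right) \left(-10\right) - 74\right) = 157 \left(30 - 74\right) = 157 \left(-44\right) = -6908$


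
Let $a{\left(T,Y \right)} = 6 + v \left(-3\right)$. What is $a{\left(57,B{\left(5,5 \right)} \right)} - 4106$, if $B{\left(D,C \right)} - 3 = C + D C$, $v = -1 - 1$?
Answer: $-4094$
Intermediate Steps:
$v = -2$ ($v = -1 - 1 = -2$)
$B{\left(D,C \right)} = 3 + C + C D$ ($B{\left(D,C \right)} = 3 + \left(C + D C\right) = 3 + \left(C + C D\right) = 3 + C + C D$)
$a{\left(T,Y \right)} = 12$ ($a{\left(T,Y \right)} = 6 - -6 = 6 + 6 = 12$)
$a{\left(57,B{\left(5,5 \right)} \right)} - 4106 = 12 - 4106 = -4094$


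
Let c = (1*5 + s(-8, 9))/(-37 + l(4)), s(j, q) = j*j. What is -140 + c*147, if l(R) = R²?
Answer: -623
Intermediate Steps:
s(j, q) = j²
c = -23/7 (c = (1*5 + (-8)²)/(-37 + 4²) = (5 + 64)/(-37 + 16) = 69/(-21) = 69*(-1/21) = -23/7 ≈ -3.2857)
-140 + c*147 = -140 - 23/7*147 = -140 - 483 = -623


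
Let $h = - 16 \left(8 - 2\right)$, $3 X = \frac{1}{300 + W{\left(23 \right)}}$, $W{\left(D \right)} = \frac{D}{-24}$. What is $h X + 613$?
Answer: $\frac{4398733}{7177} \approx 612.89$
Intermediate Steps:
$W{\left(D \right)} = - \frac{D}{24}$ ($W{\left(D \right)} = D \left(- \frac{1}{24}\right) = - \frac{D}{24}$)
$X = \frac{8}{7177}$ ($X = \frac{1}{3 \left(300 - \frac{23}{24}\right)} = \frac{1}{3 \cdot \frac{7177}{24}} = \frac{1}{3} \cdot \frac{24}{7177} = \frac{8}{7177} \approx 0.0011147$)
$h = -96$ ($h = \left(-16\right) 6 = -96$)
$h X + 613 = \left(-96\right) \frac{8}{7177} + 613 = - \frac{768}{7177} + 613 = \frac{4398733}{7177}$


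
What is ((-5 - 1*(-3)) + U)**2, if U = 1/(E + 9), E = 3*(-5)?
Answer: 169/36 ≈ 4.6944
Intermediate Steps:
E = -15
U = -1/6 (U = 1/(-15 + 9) = 1/(-6) = -1/6 ≈ -0.16667)
((-5 - 1*(-3)) + U)**2 = ((-5 - 1*(-3)) - 1/6)**2 = ((-5 + 3) - 1/6)**2 = (-2 - 1/6)**2 = (-13/6)**2 = 169/36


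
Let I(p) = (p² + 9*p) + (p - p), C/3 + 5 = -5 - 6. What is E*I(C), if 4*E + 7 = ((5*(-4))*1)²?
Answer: 183924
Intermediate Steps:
C = -48 (C = -15 + 3*(-5 - 6) = -15 + 3*(-11) = -15 - 33 = -48)
I(p) = p² + 9*p (I(p) = (p² + 9*p) + 0 = p² + 9*p)
E = 393/4 (E = -7/4 + ((5*(-4))*1)²/4 = -7/4 + (-20*1)²/4 = -7/4 + (¼)*(-20)² = -7/4 + (¼)*400 = -7/4 + 100 = 393/4 ≈ 98.250)
E*I(C) = 393*(-48*(9 - 48))/4 = 393*(-48*(-39))/4 = (393/4)*1872 = 183924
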